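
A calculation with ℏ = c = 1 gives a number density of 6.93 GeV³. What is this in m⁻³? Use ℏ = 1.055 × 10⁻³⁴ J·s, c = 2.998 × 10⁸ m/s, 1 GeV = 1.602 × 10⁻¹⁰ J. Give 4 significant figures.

9.005 × 10⁴⁷ m⁻³

Number density is [L]⁻³ = [E]³/(ℏc)³.
1 GeV³ → 1/(ℏc)³ × (1 GeV in J)³ = 1.299 × 10⁴⁷ m⁻³.
Result: 6.93 × 1.299 × 10⁴⁷ = 9.005 × 10⁴⁷ m⁻³.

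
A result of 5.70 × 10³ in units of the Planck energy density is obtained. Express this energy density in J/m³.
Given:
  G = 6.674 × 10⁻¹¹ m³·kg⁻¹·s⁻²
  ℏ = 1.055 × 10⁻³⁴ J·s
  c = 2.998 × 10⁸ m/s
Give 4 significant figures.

One Planck energy density: u_P = c⁷/(ℏG²) = 4.632 × 10¹¹³ J/m³.
5.70 × 10³ × 4.632 × 10¹¹³ J/m³ = 2.640 × 10¹¹⁷ J/m³

2.640 × 10¹¹⁷ J/m³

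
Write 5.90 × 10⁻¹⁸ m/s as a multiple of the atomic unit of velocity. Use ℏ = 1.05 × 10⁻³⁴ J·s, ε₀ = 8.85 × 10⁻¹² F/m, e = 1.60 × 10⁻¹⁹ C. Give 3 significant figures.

2.69 × 10⁻²⁴

atomic unit of velocity: v_au = e²/(4πε₀ℏ) = 2.19 × 10⁶ m/s.
5.90 × 10⁻¹⁸ / 2.19 × 10⁶ = 2.69 × 10⁻²⁴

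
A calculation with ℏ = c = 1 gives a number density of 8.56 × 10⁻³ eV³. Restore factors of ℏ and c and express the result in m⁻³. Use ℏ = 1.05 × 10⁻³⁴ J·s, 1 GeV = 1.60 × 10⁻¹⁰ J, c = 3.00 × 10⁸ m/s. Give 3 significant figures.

Number density is [L]⁻³ = [E]³/(ℏc)³.
1 GeV³ → 1/(ℏc)³ × (1 GeV in J)³ = 1.31 × 10⁴⁷ m⁻³.
Convert the energy scale: 8.56 × 10⁻³ eV³ = 8.56 × 10⁻³⁰ GeV³.
Result: 8.56 × 10⁻³⁰ × 1.31 × 10⁴⁷ = 1.12 × 10¹⁸ m⁻³.

1.12 × 10¹⁸ m⁻³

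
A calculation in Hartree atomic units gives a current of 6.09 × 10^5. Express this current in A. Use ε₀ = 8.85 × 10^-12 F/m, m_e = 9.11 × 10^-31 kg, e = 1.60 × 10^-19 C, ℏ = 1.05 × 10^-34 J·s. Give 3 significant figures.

4.06 × 10^3 A

One atomic unit of electric current: I_au = e E_h/ℏ = m_e e⁵/((4πε₀)²ℏ³) = 6.67 × 10^-3 A.
6.09 × 10^5 × 6.67 × 10^-3 A = 4.06 × 10^3 A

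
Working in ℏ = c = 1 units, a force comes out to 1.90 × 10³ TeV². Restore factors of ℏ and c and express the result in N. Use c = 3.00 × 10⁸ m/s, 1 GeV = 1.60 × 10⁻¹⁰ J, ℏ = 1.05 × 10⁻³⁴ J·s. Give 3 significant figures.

1.54 × 10¹⁵ N

Force is [E]/[L] = [E]²/(ℏc); restore (ℏc)⁻¹.
1 GeV² → 1/(ℏc) × (1 GeV in J)² = 8.13 × 10⁵ N.
Convert the energy scale: 1.90 × 10³ TeV² = 1.90 × 10⁹ GeV².
Result: 1.90 × 10⁹ × 8.13 × 10⁵ = 1.54 × 10¹⁵ N.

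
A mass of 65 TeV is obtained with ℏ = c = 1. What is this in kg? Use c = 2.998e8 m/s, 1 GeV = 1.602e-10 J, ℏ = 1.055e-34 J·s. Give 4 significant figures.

Mass is [E]/c²; divide by c².
1 GeV → 1/c² × (1 GeV in J) = 1.782e-27 kg.
Convert the energy scale: 65 TeV = 6.50e4 GeV.
Result: 6.50e4 × 1.782e-27 = 1.159e-22 kg.

1.159e-22 kg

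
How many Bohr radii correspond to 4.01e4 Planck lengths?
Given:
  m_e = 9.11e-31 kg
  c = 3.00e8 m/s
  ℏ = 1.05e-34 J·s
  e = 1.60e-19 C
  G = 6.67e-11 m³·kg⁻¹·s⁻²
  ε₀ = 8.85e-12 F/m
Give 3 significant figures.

1.23e-20

Planck length: ℓ_P = √(ℏG/c³) = 1.61e-35 m
Bohr radius: a₀ = 4πε₀ℏ²/(m_e e²) = 5.26e-11 m
4.01e4 × 1.61e-35 / 5.26e-11 = 1.23e-20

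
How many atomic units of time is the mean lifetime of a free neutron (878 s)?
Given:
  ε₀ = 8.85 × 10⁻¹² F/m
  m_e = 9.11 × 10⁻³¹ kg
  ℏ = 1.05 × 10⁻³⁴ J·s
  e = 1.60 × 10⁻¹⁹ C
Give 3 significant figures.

atomic unit of time: τ_au = (4πε₀)²ℏ³/(m_e e⁴) = 2.40 × 10⁻¹⁷ s.
878 / 2.40 × 10⁻¹⁷ = 3.66 × 10¹⁹

3.66 × 10¹⁹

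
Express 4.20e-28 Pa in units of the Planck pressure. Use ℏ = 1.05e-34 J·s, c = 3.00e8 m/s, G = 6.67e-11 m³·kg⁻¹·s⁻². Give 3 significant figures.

8.97e-142

Planck pressure: p_P = c⁷/(ℏG²) = 4.68e113 Pa.
4.20e-28 / 4.68e113 = 8.97e-142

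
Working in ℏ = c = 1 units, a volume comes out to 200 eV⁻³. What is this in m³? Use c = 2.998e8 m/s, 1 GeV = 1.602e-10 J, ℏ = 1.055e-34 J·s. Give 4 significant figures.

1.539e-18 m³

Volume is [L]³ = [E]⁻³·(ℏc)³.
1 GeV⁻³ → (ℏc)³ × (1 GeV in J)⁻³ = 7.696e-48 m³.
Convert the energy scale: 200 eV⁻³ = 2.00e29 GeV⁻³.
Result: 2.00e29 × 7.696e-48 = 1.539e-18 m³.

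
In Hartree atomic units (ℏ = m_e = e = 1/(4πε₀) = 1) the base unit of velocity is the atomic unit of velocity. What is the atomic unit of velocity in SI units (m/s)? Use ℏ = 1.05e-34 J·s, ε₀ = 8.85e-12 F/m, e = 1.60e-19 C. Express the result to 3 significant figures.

v_au = e²/(4πε₀ℏ)
  = 2.56e-38 / 1.17e-44
  = 2.19e6 m/s

2.19e6 m/s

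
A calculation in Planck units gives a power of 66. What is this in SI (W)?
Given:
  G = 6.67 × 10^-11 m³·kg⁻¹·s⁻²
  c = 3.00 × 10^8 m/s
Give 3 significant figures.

2.40 × 10^54 W

One Planck power: P_P = c⁵/G = 3.64 × 10^52 W.
66 × 3.64 × 10^52 W = 2.40 × 10^54 W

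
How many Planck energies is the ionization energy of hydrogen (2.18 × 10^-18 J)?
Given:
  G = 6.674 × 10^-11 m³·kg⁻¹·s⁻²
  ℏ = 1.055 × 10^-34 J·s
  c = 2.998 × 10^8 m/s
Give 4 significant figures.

Planck energy: E_P = √(ℏc⁵/G) = 1.957 × 10^9 J.
2.18 × 10^-18 / 1.957 × 10^9 = 1.114 × 10^-27

1.114 × 10^-27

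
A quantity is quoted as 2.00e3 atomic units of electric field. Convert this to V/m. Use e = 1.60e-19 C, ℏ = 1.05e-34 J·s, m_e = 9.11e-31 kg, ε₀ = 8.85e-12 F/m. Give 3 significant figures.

One atomic unit of electric field: E_au = E_h/(e a₀) = m_e²e⁵/((4πε₀)³ℏ⁴) = 5.20e11 V/m.
2.00e3 × 5.20e11 V/m = 1.04e15 V/m

1.04e15 V/m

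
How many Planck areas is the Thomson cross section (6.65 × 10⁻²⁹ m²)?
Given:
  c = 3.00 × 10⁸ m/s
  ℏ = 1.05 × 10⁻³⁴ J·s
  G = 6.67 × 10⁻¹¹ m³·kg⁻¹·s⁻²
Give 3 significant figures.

Planck area: A_P = ℏG/c³ = 2.59 × 10⁻⁷⁰ m².
6.65 × 10⁻²⁹ / 2.59 × 10⁻⁷⁰ = 2.56 × 10⁴¹

2.56 × 10⁴¹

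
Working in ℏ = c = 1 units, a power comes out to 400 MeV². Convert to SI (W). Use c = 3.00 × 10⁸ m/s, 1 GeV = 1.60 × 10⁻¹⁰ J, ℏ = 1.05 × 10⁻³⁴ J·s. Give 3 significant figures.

Power is [E]/[T] = [E]²/ℏ.
1 GeV² → 1/ℏ × (1 GeV in J)² = 2.44 × 10¹⁴ W.
Convert the energy scale: 400 MeV² = 4.00 × 10⁻⁴ GeV².
Result: 4.00 × 10⁻⁴ × 2.44 × 10¹⁴ = 9.75 × 10¹⁰ W.

9.75 × 10¹⁰ W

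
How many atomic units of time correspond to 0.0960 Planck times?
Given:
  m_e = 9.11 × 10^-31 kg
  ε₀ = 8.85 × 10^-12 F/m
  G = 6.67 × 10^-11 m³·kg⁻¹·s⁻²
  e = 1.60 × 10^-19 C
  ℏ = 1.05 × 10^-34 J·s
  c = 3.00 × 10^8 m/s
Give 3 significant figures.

Planck time: t_P = √(ℏG/c⁵) = 5.37 × 10^-44 s
atomic unit of time: τ_au = (4πε₀)²ℏ³/(m_e e⁴) = 2.40 × 10^-17 s
0.0960 × 5.37 × 10^-44 / 2.40 × 10^-17 = 2.15 × 10^-28

2.15 × 10^-28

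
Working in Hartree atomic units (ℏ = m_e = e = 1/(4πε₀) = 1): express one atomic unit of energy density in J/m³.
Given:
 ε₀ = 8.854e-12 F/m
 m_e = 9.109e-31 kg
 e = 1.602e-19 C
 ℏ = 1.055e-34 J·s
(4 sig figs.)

2.929e13 J/m³

The unique combination of the constants set to 1 with dimensions of energy density is u_au = E_h/a₀³ = m_e⁴e¹⁰/((4πε₀)⁵ℏ⁸).
E_h = 4.354e-18 J
a₀ = 5.297e-11 m
E_h/a₀³ = 2.929e13 J/m³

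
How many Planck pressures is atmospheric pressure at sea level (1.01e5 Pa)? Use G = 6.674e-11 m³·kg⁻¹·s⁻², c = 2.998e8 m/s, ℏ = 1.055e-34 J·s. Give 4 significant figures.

2.180e-109

Planck pressure: p_P = c⁷/(ℏG²) = 4.632e113 Pa.
1.01e5 / 4.632e113 = 2.180e-109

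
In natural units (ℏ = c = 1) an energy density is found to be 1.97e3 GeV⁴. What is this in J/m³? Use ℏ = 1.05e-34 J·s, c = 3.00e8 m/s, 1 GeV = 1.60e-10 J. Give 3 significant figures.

[E]/[L]³ = [E]⁴/(ℏc)³; restore (ℏc)⁻³.
1 GeV⁴ → 1/(ℏc)³ × (1 GeV in J)⁴ = 2.10e37 J/m³.
Result: 1.97e3 × 2.10e37 = 4.13e40 J/m³.

4.13e40 J/m³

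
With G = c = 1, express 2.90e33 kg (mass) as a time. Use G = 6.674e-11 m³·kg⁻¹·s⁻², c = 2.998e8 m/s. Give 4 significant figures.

7.183e-3 s

Mass → time via G/c³.
2.90e33 kg × (G/c³) = 7.183e-3 s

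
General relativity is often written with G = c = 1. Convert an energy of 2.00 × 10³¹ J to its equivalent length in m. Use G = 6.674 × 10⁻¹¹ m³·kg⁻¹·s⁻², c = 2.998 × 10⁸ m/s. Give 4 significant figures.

1.652 × 10⁻¹³ m

Energy → length via G/c⁴.
2.00 × 10³¹ J × (G/c⁴) = 1.652 × 10⁻¹³ m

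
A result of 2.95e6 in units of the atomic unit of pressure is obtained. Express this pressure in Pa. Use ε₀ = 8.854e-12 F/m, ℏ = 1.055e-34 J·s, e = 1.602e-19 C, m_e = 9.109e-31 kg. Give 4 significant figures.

One atomic unit of pressure: P_au = E_h/a₀³ = m_e⁴e¹⁰/((4πε₀)⁵ℏ⁸) = 2.929e13 Pa.
2.95e6 × 2.929e13 Pa = 8.641e19 Pa

8.641e19 Pa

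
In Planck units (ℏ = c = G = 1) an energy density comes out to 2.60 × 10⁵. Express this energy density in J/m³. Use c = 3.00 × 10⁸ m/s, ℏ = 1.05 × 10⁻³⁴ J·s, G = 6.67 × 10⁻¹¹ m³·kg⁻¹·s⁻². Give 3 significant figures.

One Planck energy density: u_P = c⁷/(ℏG²) = 4.68 × 10¹¹³ J/m³.
2.60 × 10⁵ × 4.68 × 10¹¹³ J/m³ = 1.22 × 10¹¹⁹ J/m³

1.22 × 10¹¹⁹ J/m³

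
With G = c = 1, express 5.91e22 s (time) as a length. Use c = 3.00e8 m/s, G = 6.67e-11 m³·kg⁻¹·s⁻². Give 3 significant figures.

Time → length via c.
5.91e22 s × (c) = 1.77e31 m

1.77e31 m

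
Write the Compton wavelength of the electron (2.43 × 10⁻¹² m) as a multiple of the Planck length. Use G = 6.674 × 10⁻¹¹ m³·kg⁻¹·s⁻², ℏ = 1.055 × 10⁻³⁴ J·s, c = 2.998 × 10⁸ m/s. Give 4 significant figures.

Planck length: ℓ_P = √(ℏG/c³) = 1.616 × 10⁻³⁵ m.
2.43 × 10⁻¹² / 1.616 × 10⁻³⁵ = 1.503 × 10²³

1.503 × 10²³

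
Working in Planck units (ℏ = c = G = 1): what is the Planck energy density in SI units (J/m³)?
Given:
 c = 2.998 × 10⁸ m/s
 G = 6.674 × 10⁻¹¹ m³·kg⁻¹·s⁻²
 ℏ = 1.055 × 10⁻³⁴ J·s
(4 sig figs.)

4.632 × 10¹¹³ J/m³

The unique combination of the constants set to 1 with dimensions of energy density is u_P = c⁷/(ℏG²).
  = 2.177 × 10⁵⁹ / 4.699 × 10⁻⁵⁵
  = 4.632 × 10¹¹³ J/m³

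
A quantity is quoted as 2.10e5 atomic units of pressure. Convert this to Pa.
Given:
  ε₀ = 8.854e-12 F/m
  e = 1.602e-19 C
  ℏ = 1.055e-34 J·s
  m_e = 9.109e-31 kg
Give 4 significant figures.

6.151e18 Pa

One atomic unit of pressure: P_au = E_h/a₀³ = m_e⁴e¹⁰/((4πε₀)⁵ℏ⁸) = 2.929e13 Pa.
2.10e5 × 2.929e13 Pa = 6.151e18 Pa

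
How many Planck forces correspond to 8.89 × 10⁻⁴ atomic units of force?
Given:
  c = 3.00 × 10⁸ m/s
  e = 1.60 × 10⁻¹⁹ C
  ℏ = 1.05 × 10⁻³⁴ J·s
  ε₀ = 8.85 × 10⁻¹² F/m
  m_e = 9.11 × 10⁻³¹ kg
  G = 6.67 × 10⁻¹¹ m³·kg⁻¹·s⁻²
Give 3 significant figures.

6.10 × 10⁻⁵⁵

atomic unit of force: F_au = E_h/a₀ = m_e²e⁶/((4πε₀)³ℏ⁴) = 8.33 × 10⁻⁸ N
Planck force: F_P = c⁴/G = 1.21 × 10⁴⁴ N
8.89 × 10⁻⁴ × 8.33 × 10⁻⁸ / 1.21 × 10⁴⁴ = 6.10 × 10⁻⁵⁵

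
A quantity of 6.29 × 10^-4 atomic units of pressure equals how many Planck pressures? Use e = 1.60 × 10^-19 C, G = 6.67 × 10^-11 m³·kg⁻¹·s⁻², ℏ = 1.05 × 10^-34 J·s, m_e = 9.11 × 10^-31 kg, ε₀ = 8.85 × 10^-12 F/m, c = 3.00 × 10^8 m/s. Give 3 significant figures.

4.05 × 10^-104

atomic unit of pressure: P_au = E_h/a₀³ = m_e⁴e¹⁰/((4πε₀)⁵ℏ⁸) = 3.01 × 10^13 Pa
Planck pressure: p_P = c⁷/(ℏG²) = 4.68 × 10^113 Pa
6.29 × 10^-4 × 3.01 × 10^13 / 4.68 × 10^113 = 4.05 × 10^-104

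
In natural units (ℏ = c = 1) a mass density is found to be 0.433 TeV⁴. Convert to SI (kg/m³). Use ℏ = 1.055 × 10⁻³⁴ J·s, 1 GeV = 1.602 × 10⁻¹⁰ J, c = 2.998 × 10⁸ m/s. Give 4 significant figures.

Mass density is [E]/(c²[L]³) = [E]⁴/(ℏ³c⁵).
1 GeV⁴ → 1/(ℏ³c⁵) × (1 GeV in J)⁴ = 2.316 × 10²⁰ kg/m³.
Convert the energy scale: 0.433 TeV⁴ = 4.33 × 10¹¹ GeV⁴.
Result: 4.33 × 10¹¹ × 2.316 × 10²⁰ = 1.003 × 10³² kg/m³.

1.003 × 10³² kg/m³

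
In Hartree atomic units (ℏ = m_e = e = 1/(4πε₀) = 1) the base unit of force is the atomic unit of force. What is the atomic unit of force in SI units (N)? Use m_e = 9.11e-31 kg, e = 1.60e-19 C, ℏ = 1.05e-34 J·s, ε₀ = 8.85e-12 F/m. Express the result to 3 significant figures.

8.33e-8 N

F_au = E_h/a₀ = m_e²e⁶/((4πε₀)³ℏ⁴)
E_h = 4.38e-18 J
a₀ = 5.26e-11 m
E_h/a₀ = 8.33e-8 N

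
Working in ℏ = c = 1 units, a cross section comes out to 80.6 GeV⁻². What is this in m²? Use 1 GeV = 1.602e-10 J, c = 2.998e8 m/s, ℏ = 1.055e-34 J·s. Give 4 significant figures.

3.142e-30 m²

Area is [L]² = [E]⁻²·(ℏc)²; restore (ℏc)².
1 GeV⁻² → (ℏc)² × (1 GeV in J)⁻² = 3.898e-32 m².
Result: 80.6 × 3.898e-32 = 3.142e-30 m².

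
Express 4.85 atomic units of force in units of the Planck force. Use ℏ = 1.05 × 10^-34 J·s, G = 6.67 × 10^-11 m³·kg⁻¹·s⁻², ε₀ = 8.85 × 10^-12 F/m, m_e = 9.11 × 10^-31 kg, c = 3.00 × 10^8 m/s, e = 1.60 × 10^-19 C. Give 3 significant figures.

atomic unit of force: F_au = E_h/a₀ = m_e²e⁶/((4πε₀)³ℏ⁴) = 8.33 × 10^-8 N
Planck force: F_P = c⁴/G = 1.21 × 10^44 N
4.85 × 8.33 × 10^-8 / 1.21 × 10^44 = 3.33 × 10^-51

3.33 × 10^-51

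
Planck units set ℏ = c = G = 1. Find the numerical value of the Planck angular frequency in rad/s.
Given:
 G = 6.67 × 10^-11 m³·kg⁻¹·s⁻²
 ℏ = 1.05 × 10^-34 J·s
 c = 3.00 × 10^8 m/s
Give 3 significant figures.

1.86 × 10^43 rad/s

The unique combination of the constants set to 1 with dimensions of angular frequency is ω_P = √(c⁵/(ℏG)).
  = √(3.47 × 10^86)
  = 1.86 × 10^43 rad/s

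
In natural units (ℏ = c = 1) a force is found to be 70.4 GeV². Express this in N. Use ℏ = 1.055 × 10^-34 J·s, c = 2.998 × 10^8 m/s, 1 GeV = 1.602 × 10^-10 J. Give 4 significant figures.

5.712 × 10^7 N

Force is [E]/[L] = [E]²/(ℏc); restore (ℏc)⁻¹.
1 GeV² → 1/(ℏc) × (1 GeV in J)² = 8.114 × 10^5 N.
Result: 70.4 × 8.114 × 10^5 = 5.712 × 10^7 N.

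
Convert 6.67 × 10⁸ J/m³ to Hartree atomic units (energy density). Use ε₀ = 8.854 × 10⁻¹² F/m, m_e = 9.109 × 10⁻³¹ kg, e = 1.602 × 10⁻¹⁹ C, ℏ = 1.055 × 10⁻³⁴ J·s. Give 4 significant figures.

2.277 × 10⁻⁵

atomic unit of energy density: u_au = E_h/a₀³ = m_e⁴e¹⁰/((4πε₀)⁵ℏ⁸) = 2.929 × 10¹³ J/m³.
6.67 × 10⁸ / 2.929 × 10¹³ = 2.277 × 10⁻⁵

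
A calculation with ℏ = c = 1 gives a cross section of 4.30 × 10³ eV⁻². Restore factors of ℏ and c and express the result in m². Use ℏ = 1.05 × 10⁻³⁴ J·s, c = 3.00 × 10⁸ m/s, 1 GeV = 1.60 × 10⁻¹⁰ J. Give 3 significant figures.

1.67 × 10⁻¹⁰ m²

Area is [L]² = [E]⁻²·(ℏc)²; restore (ℏc)².
1 GeV⁻² → (ℏc)² × (1 GeV in J)⁻² = 3.88 × 10⁻³² m².
Convert the energy scale: 4.30 × 10³ eV⁻² = 4.30 × 10²¹ GeV⁻².
Result: 4.30 × 10²¹ × 3.88 × 10⁻³² = 1.67 × 10⁻¹⁰ m².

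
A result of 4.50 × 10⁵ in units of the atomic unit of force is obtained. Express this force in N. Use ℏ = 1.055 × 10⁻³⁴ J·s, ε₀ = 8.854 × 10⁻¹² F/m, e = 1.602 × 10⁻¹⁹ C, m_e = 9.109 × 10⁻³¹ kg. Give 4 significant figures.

One atomic unit of force: F_au = E_h/a₀ = m_e²e⁶/((4πε₀)³ℏ⁴) = 8.220 × 10⁻⁸ N.
4.50 × 10⁵ × 8.220 × 10⁻⁸ N = 0.03699 N

0.03699 N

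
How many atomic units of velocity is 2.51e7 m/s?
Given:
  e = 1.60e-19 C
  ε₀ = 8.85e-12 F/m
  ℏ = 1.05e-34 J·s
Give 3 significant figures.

11.4

atomic unit of velocity: v_au = e²/(4πε₀ℏ) = 2.19e6 m/s.
2.51e7 / 2.19e6 = 11.4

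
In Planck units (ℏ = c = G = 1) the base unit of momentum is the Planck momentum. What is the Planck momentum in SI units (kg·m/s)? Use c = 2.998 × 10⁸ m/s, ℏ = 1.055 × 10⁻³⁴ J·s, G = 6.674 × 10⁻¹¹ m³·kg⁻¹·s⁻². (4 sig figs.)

p_P = √(ℏc³/G)
  = √(42.60)
  = 6.527 kg·m/s

6.527 kg·m/s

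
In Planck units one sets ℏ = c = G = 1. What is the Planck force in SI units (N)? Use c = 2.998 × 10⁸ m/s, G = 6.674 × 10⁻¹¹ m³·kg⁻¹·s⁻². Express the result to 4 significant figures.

1.210 × 10⁴⁴ N

F_P = c⁴/G
  = 8.078 × 10³³ / 6.674 × 10⁻¹¹
  = 1.210 × 10⁴⁴ N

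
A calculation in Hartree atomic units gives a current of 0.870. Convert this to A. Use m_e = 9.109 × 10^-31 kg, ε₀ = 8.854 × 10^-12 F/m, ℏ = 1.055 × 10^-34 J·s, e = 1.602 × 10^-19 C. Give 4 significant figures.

5.752 × 10^-3 A

One atomic unit of electric current: I_au = e E_h/ℏ = m_e e⁵/((4πε₀)²ℏ³) = 6.612 × 10^-3 A.
0.870 × 6.612 × 10^-3 A = 5.752 × 10^-3 A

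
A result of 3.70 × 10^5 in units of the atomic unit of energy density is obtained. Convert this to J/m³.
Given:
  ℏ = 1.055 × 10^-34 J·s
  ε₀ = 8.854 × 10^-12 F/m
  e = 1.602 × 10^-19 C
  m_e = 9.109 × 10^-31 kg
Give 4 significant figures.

1.084 × 10^19 J/m³

One atomic unit of energy density: u_au = E_h/a₀³ = m_e⁴e¹⁰/((4πε₀)⁵ℏ⁸) = 2.929 × 10^13 J/m³.
3.70 × 10^5 × 2.929 × 10^13 J/m³ = 1.084 × 10^19 J/m³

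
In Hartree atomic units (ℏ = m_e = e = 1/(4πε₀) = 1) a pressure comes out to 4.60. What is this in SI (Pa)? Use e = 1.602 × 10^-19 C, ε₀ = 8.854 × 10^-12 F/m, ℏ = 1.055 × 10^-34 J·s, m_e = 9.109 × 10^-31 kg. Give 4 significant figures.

One atomic unit of pressure: P_au = E_h/a₀³ = m_e⁴e¹⁰/((4πε₀)⁵ℏ⁸) = 2.929 × 10^13 Pa.
4.60 × 2.929 × 10^13 Pa = 1.347 × 10^14 Pa

1.347 × 10^14 Pa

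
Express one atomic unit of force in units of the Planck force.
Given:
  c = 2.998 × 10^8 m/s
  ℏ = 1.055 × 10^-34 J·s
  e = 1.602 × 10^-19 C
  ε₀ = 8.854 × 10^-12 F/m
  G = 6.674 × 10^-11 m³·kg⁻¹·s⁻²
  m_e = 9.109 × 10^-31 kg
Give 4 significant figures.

6.791 × 10^-52

atomic unit of force: F_au = E_h/a₀ = m_e²e⁶/((4πε₀)³ℏ⁴) = 8.220 × 10^-8 N
Planck force: F_P = c⁴/G = 1.210 × 10^44 N
ratio = 8.220 × 10^-8 / 1.210 × 10^44 = 6.791 × 10^-52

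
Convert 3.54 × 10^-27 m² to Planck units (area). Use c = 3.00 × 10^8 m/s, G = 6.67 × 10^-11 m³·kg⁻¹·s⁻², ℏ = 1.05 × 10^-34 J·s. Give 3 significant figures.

1.36 × 10^43

Planck area: A_P = ℏG/c³ = 2.59 × 10^-70 m².
3.54 × 10^-27 / 2.59 × 10^-70 = 1.36 × 10^43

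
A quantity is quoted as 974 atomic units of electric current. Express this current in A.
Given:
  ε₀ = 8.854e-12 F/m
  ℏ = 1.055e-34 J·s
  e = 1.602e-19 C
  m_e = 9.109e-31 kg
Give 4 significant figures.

6.440 A

One atomic unit of electric current: I_au = e E_h/ℏ = m_e e⁵/((4πε₀)²ℏ³) = 6.612e-3 A.
974 × 6.612e-3 A = 6.440 A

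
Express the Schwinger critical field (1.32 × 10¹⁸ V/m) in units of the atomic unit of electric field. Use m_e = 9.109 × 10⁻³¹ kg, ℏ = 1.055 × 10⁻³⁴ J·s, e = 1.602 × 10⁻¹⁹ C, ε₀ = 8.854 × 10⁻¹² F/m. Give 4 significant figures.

atomic unit of electric field: E_au = E_h/(e a₀) = m_e²e⁵/((4πε₀)³ℏ⁴) = 5.131 × 10¹¹ V/m.
1.32 × 10¹⁸ / 5.131 × 10¹¹ = 2.573 × 10⁶

2.573 × 10⁶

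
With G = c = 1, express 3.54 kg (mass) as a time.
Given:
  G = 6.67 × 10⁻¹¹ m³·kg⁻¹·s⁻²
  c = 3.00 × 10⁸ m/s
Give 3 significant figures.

8.75 × 10⁻³⁶ s

Mass → time via G/c³.
3.54 kg × (G/c³) = 8.75 × 10⁻³⁶ s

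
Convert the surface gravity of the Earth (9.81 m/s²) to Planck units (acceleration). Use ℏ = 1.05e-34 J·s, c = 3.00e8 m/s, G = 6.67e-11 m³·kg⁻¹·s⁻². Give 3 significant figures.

Planck acceleration: a_P = √(c⁷/(ℏG)) = 5.59e51 m/s².
9.81 / 5.59e51 = 1.76e-51

1.76e-51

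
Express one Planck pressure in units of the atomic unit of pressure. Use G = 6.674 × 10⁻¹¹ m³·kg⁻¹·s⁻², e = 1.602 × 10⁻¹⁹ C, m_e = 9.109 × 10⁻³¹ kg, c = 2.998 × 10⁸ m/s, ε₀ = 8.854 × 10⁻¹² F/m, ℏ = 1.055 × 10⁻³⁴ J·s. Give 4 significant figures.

1.581 × 10¹⁰⁰

Planck pressure: p_P = c⁷/(ℏG²) = 4.632 × 10¹¹³ Pa
atomic unit of pressure: P_au = E_h/a₀³ = m_e⁴e¹⁰/((4πε₀)⁵ℏ⁸) = 2.929 × 10¹³ Pa
ratio = 4.632 × 10¹¹³ / 2.929 × 10¹³ = 1.581 × 10¹⁰⁰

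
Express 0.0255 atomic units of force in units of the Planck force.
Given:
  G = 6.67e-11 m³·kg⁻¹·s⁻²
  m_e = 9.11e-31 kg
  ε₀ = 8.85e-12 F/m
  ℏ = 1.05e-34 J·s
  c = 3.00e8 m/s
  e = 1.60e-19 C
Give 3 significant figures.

atomic unit of force: F_au = E_h/a₀ = m_e²e⁶/((4πε₀)³ℏ⁴) = 8.33e-8 N
Planck force: F_P = c⁴/G = 1.21e44 N
0.0255 × 8.33e-8 / 1.21e44 = 1.75e-53

1.75e-53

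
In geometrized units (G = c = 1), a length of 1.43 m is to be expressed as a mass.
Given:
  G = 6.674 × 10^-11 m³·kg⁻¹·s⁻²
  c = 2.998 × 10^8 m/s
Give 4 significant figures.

1.926 × 10^27 kg

Length → mass via c²/G.
1.43 m × (c²/G) = 1.926 × 10^27 kg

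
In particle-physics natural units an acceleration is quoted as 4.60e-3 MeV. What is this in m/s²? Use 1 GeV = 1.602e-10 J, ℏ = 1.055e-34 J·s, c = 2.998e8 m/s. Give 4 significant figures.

Acceleration is [L]/[T]² = c·[E]/ℏ.
1 GeV → c/ℏ × (1 GeV in J) = 4.552e32 m/s².
Convert the energy scale: 4.60e-3 MeV = 4.60e-6 GeV.
Result: 4.60e-6 × 4.552e32 = 2.094e27 m/s².

2.094e27 m/s²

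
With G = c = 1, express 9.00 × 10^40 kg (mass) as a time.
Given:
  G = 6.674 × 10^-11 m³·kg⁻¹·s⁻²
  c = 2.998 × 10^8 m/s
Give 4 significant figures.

Mass → time via G/c³.
9.00 × 10^40 kg × (G/c³) = 2.229 × 10^5 s

2.229 × 10^5 s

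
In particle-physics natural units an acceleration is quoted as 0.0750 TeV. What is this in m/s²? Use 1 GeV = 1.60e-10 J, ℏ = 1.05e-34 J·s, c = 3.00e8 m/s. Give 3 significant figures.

Acceleration is [L]/[T]² = c·[E]/ℏ.
1 GeV → c/ℏ × (1 GeV in J) = 4.57e32 m/s².
Convert the energy scale: 0.0750 TeV = 75 GeV.
Result: 75 × 4.57e32 = 3.43e34 m/s².

3.43e34 m/s²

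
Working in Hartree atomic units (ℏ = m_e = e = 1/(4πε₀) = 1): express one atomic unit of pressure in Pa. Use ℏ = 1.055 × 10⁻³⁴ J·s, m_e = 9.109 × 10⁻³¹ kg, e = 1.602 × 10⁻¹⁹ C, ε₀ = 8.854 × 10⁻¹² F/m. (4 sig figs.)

2.929 × 10¹³ Pa

From ℏ = m_e = e = 1/(4πε₀) = 1 the pressure scale is P_au = E_h/a₀³ = m_e⁴e¹⁰/((4πε₀)⁵ℏ⁸).
E_h = 4.354 × 10⁻¹⁸ J
a₀ = 5.297 × 10⁻¹¹ m
E_h/a₀³ = 2.929 × 10¹³ Pa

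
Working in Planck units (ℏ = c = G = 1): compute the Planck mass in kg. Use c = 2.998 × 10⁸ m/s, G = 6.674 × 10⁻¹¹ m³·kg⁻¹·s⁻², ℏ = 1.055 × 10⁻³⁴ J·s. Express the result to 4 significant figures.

From ℏ = c = G = 1 the mass scale is m_P = √(ℏc/G).
  = √(4.739 × 10⁻¹⁶)
  = 2.177 × 10⁻⁸ kg

2.177 × 10⁻⁸ kg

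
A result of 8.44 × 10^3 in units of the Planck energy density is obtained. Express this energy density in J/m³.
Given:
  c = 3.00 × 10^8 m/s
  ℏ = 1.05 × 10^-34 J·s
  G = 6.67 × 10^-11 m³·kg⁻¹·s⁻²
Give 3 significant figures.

One Planck energy density: u_P = c⁷/(ℏG²) = 4.68 × 10^113 J/m³.
8.44 × 10^3 × 4.68 × 10^113 J/m³ = 3.95 × 10^117 J/m³

3.95 × 10^117 J/m³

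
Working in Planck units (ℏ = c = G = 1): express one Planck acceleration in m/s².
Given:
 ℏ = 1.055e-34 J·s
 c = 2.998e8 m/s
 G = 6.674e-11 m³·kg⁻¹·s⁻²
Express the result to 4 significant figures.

5.560e51 m/s²

From ℏ = c = G = 1 the acceleration scale is a_P = √(c⁷/(ℏG)).
  = √(3.092e103)
  = 5.560e51 m/s²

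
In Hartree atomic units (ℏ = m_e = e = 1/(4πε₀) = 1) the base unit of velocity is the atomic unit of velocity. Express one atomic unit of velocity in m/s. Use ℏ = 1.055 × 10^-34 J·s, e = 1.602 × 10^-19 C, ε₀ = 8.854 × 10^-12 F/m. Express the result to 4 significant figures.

v_au = e²/(4πε₀ℏ)
  = 2.566 × 10^-38 / 1.174 × 10^-44
  = 2.186 × 10^6 m/s

2.186 × 10^6 m/s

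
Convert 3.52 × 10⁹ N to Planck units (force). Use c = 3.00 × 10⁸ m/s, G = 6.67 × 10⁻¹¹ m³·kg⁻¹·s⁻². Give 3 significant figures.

2.90 × 10⁻³⁵

Planck force: F_P = c⁴/G = 1.21 × 10⁴⁴ N.
3.52 × 10⁹ / 1.21 × 10⁴⁴ = 2.90 × 10⁻³⁵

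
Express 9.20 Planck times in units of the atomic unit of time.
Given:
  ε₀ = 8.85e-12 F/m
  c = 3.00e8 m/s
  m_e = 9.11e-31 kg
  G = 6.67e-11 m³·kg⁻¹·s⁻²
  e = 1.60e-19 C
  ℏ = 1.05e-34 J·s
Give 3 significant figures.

2.06e-26

Planck time: t_P = √(ℏG/c⁵) = 5.37e-44 s
atomic unit of time: τ_au = (4πε₀)²ℏ³/(m_e e⁴) = 2.40e-17 s
9.20 × 5.37e-44 / 2.40e-17 = 2.06e-26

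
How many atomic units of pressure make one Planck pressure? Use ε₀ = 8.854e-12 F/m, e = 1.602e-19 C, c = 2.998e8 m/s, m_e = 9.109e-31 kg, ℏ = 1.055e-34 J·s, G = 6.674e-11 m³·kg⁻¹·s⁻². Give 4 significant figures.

Planck pressure: p_P = c⁷/(ℏG²) = 4.632e113 Pa
atomic unit of pressure: P_au = E_h/a₀³ = m_e⁴e¹⁰/((4πε₀)⁵ℏ⁸) = 2.929e13 Pa
ratio = 4.632e113 / 2.929e13 = 1.581e100

1.581e100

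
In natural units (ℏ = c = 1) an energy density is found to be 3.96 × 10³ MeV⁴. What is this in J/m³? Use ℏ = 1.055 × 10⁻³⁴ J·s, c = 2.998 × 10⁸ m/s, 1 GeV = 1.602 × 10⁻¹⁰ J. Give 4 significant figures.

8.243 × 10²⁸ J/m³

[E]/[L]³ = [E]⁴/(ℏc)³; restore (ℏc)⁻³.
1 GeV⁴ → 1/(ℏc)³ × (1 GeV in J)⁴ = 2.082 × 10³⁷ J/m³.
Convert the energy scale: 3.96 × 10³ MeV⁴ = 3.96 × 10⁻⁹ GeV⁴.
Result: 3.96 × 10⁻⁹ × 2.082 × 10³⁷ = 8.243 × 10²⁸ J/m³.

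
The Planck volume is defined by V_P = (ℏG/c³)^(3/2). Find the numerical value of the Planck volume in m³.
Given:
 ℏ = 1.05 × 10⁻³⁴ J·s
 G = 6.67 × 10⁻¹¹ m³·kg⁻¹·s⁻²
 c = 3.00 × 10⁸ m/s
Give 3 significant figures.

4.18 × 10⁻¹⁰⁵ m³

V_P = (ℏG/c³)^(3/2)
  = √(1.75 × 10⁻²⁰⁹)
  = 4.18 × 10⁻¹⁰⁵ m³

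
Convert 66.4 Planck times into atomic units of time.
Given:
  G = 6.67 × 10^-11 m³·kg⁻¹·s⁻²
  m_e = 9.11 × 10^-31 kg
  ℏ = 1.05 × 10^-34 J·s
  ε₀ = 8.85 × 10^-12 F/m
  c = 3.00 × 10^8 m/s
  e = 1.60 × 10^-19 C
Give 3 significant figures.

Planck time: t_P = √(ℏG/c⁵) = 5.37 × 10^-44 s
atomic unit of time: τ_au = (4πε₀)²ℏ³/(m_e e⁴) = 2.40 × 10^-17 s
66.4 × 5.37 × 10^-44 / 2.40 × 10^-17 = 1.49 × 10^-25

1.49 × 10^-25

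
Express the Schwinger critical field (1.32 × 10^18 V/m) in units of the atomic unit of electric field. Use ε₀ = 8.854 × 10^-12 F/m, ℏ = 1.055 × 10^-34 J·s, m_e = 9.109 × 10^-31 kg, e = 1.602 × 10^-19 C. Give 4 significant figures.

2.573 × 10^6

atomic unit of electric field: E_au = E_h/(e a₀) = m_e²e⁵/((4πε₀)³ℏ⁴) = 5.131 × 10^11 V/m.
1.32 × 10^18 / 5.131 × 10^11 = 2.573 × 10^6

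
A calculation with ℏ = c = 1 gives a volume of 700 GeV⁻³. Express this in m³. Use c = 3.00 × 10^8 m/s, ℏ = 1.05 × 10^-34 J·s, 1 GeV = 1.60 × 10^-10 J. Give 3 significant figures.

Volume is [L]³ = [E]⁻³·(ℏc)³.
1 GeV⁻³ → (ℏc)³ × (1 GeV in J)⁻³ = 7.63 × 10^-48 m³.
Result: 700 × 7.63 × 10^-48 = 5.34 × 10^-45 m³.

5.34 × 10^-45 m³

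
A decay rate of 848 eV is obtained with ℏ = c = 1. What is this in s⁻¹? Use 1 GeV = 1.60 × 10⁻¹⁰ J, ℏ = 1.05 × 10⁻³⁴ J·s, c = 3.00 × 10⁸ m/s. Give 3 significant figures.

A rate is [E]/ℏ; divide by ℏ.
1 GeV → 1/ℏ × (1 GeV in J) = 1.52 × 10²⁴ s⁻¹.
Convert the energy scale: 848 eV = 8.48 × 10⁻⁷ GeV.
Result: 8.48 × 10⁻⁷ × 1.52 × 10²⁴ = 1.29 × 10¹⁸ s⁻¹.

1.29 × 10¹⁸ s⁻¹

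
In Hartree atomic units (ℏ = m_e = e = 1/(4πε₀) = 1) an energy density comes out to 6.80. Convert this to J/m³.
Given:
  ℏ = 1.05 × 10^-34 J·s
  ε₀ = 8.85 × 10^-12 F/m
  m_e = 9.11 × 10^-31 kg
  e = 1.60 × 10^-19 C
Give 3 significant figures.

One atomic unit of energy density: u_au = E_h/a₀³ = m_e⁴e¹⁰/((4πε₀)⁵ℏ⁸) = 3.01 × 10^13 J/m³.
6.80 × 3.01 × 10^13 J/m³ = 2.05 × 10^14 J/m³

2.05 × 10^14 J/m³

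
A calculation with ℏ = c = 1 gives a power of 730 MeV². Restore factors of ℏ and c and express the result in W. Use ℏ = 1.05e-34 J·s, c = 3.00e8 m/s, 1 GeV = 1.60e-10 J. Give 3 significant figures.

1.78e11 W

Power is [E]/[T] = [E]²/ℏ.
1 GeV² → 1/ℏ × (1 GeV in J)² = 2.44e14 W.
Convert the energy scale: 730 MeV² = 7.30e-4 GeV².
Result: 7.30e-4 × 2.44e14 = 1.78e11 W.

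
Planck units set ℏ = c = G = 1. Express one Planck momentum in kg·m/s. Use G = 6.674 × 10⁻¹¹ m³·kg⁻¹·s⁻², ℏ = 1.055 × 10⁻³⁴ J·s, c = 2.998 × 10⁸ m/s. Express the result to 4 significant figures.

From ℏ = c = G = 1 the momentum scale is p_P = √(ℏc³/G).
  = √(42.60)
  = 6.527 kg·m/s

6.527 kg·m/s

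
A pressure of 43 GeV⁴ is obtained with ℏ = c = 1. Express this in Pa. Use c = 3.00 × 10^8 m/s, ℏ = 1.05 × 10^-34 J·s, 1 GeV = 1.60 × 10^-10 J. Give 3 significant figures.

9.02 × 10^38 Pa

Pressure is [E]/[L]³ = [E]⁴/(ℏc)³.
1 GeV⁴ → 1/(ℏc)³ × (1 GeV in J)⁴ = 2.10 × 10^37 Pa.
Result: 43 × 2.10 × 10^37 = 9.02 × 10^38 Pa.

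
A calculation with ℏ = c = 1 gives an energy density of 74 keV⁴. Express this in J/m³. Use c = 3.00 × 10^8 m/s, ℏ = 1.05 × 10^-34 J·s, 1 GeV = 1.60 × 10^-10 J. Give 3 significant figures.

[E]/[L]³ = [E]⁴/(ℏc)³; restore (ℏc)⁻³.
1 GeV⁴ → 1/(ℏc)³ × (1 GeV in J)⁴ = 2.10 × 10^37 J/m³.
Convert the energy scale: 74 keV⁴ = 7.40 × 10^-23 GeV⁴.
Result: 7.40 × 10^-23 × 2.10 × 10^37 = 1.55 × 10^15 J/m³.

1.55 × 10^15 J/m³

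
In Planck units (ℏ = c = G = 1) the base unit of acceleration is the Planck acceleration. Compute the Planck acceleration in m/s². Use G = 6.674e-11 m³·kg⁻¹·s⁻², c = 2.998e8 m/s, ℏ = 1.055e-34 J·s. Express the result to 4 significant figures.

5.560e51 m/s²

a_P = √(c⁷/(ℏG))
  = √(3.092e103)
  = 5.560e51 m/s²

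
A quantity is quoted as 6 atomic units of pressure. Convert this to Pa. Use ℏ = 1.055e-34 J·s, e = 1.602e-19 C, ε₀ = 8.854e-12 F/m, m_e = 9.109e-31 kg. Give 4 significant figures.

1.757e14 Pa

One atomic unit of pressure: P_au = E_h/a₀³ = m_e⁴e¹⁰/((4πε₀)⁵ℏ⁸) = 2.929e13 Pa.
6 × 2.929e13 Pa = 1.757e14 Pa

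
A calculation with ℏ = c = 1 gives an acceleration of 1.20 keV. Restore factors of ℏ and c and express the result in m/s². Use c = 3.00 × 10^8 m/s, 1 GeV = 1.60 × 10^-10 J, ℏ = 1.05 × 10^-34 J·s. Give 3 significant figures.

5.49 × 10^26 m/s²

Acceleration is [L]/[T]² = c·[E]/ℏ.
1 GeV → c/ℏ × (1 GeV in J) = 4.57 × 10^32 m/s².
Convert the energy scale: 1.20 keV = 1.20 × 10^-6 GeV.
Result: 1.20 × 10^-6 × 4.57 × 10^32 = 5.49 × 10^26 m/s².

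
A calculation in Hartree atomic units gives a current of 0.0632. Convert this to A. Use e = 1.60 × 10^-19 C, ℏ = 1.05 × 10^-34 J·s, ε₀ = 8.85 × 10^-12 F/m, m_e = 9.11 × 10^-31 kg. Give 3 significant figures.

4.22 × 10^-4 A

One atomic unit of electric current: I_au = e E_h/ℏ = m_e e⁵/((4πε₀)²ℏ³) = 6.67 × 10^-3 A.
0.0632 × 6.67 × 10^-3 A = 4.22 × 10^-4 A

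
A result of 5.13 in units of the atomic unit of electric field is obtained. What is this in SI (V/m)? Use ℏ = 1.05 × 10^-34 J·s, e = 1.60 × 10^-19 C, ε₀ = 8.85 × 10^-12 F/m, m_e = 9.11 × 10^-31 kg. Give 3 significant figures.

2.67 × 10^12 V/m

One atomic unit of electric field: E_au = E_h/(e a₀) = m_e²e⁵/((4πε₀)³ℏ⁴) = 5.20 × 10^11 V/m.
5.13 × 5.20 × 10^11 V/m = 2.67 × 10^12 V/m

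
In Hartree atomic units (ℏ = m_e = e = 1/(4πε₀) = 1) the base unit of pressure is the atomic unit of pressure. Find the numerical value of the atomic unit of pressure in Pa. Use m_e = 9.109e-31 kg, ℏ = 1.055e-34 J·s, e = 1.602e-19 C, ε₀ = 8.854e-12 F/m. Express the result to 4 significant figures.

P_au = E_h/a₀³ = m_e⁴e¹⁰/((4πε₀)⁵ℏ⁸)
E_h = 4.354e-18 J
a₀ = 5.297e-11 m
E_h/a₀³ = 2.929e13 Pa

2.929e13 Pa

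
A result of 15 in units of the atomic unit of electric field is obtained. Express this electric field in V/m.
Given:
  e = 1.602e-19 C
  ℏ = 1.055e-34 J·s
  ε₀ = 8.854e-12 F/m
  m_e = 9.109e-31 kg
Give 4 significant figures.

One atomic unit of electric field: E_au = E_h/(e a₀) = m_e²e⁵/((4πε₀)³ℏ⁴) = 5.131e11 V/m.
15 × 5.131e11 V/m = 7.696e12 V/m

7.696e12 V/m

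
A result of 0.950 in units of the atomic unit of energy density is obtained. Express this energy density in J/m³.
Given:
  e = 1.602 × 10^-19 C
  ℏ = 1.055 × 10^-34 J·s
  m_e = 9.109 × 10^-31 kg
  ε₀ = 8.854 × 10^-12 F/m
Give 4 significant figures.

One atomic unit of energy density: u_au = E_h/a₀³ = m_e⁴e¹⁰/((4πε₀)⁵ℏ⁸) = 2.929 × 10^13 J/m³.
0.950 × 2.929 × 10^13 J/m³ = 2.783 × 10^13 J/m³

2.783 × 10^13 J/m³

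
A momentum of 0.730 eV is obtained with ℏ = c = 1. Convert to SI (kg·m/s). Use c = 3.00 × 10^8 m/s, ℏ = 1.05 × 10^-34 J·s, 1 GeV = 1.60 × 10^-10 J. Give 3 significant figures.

Momentum is [E]/c; divide by c.
1 GeV → 1/c × (1 GeV in J) = 5.33 × 10^-19 kg·m/s.
Convert the energy scale: 0.730 eV = 7.30 × 10^-10 GeV.
Result: 7.30 × 10^-10 × 5.33 × 10^-19 = 3.89 × 10^-28 kg·m/s.

3.89 × 10^-28 kg·m/s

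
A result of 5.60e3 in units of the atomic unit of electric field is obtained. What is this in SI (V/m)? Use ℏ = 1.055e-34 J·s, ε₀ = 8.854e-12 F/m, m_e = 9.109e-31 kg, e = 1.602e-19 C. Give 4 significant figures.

One atomic unit of electric field: E_au = E_h/(e a₀) = m_e²e⁵/((4πε₀)³ℏ⁴) = 5.131e11 V/m.
5.60e3 × 5.131e11 V/m = 2.873e15 V/m

2.873e15 V/m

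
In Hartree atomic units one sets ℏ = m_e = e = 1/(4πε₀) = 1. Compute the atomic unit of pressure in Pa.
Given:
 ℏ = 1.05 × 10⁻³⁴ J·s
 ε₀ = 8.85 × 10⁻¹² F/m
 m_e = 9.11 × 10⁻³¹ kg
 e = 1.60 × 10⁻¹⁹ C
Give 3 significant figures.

P_au = E_h/a₀³ = m_e⁴e¹⁰/((4πε₀)⁵ℏ⁸)
E_h = 4.38 × 10⁻¹⁸ J
a₀ = 5.26 × 10⁻¹¹ m
E_h/a₀³ = 3.01 × 10¹³ Pa

3.01 × 10¹³ Pa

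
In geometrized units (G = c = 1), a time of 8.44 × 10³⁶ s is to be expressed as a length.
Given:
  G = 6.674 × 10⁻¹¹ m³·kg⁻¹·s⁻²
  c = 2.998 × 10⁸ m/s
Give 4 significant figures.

Time → length via c.
8.44 × 10³⁶ s × (c) = 2.530 × 10⁴⁵ m

2.530 × 10⁴⁵ m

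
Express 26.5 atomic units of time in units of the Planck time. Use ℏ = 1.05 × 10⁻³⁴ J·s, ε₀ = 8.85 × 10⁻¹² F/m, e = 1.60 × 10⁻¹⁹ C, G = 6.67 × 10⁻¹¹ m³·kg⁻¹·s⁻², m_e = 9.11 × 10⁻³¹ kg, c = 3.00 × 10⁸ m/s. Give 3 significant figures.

atomic unit of time: τ_au = (4πε₀)²ℏ³/(m_e e⁴) = 2.40 × 10⁻¹⁷ s
Planck time: t_P = √(ℏG/c⁵) = 5.37 × 10⁻⁴⁴ s
26.5 × 2.40 × 10⁻¹⁷ / 5.37 × 10⁻⁴⁴ = 1.18 × 10²⁸

1.18 × 10²⁸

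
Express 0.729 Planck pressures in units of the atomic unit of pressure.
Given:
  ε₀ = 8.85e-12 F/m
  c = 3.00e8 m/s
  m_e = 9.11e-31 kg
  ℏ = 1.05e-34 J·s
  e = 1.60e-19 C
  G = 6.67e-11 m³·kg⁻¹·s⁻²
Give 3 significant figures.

Planck pressure: p_P = c⁷/(ℏG²) = 4.68e113 Pa
atomic unit of pressure: P_au = E_h/a₀³ = m_e⁴e¹⁰/((4πε₀)⁵ℏ⁸) = 3.01e13 Pa
0.729 × 4.68e113 / 3.01e13 = 1.13e100

1.13e100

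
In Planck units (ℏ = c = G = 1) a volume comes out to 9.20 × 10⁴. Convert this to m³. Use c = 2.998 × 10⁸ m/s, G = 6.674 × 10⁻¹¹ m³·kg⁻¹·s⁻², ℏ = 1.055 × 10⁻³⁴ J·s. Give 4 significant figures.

One Planck volume: V_P = (ℏG/c³)^(3/2) = 4.224 × 10⁻¹⁰⁵ m³.
9.20 × 10⁴ × 4.224 × 10⁻¹⁰⁵ m³ = 3.886 × 10⁻¹⁰⁰ m³

3.886 × 10⁻¹⁰⁰ m³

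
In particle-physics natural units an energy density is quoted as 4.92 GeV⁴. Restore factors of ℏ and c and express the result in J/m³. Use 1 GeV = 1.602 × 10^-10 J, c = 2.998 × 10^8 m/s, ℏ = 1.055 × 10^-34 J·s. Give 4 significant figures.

[E]/[L]³ = [E]⁴/(ℏc)³; restore (ℏc)⁻³.
1 GeV⁴ → 1/(ℏc)³ × (1 GeV in J)⁴ = 2.082 × 10^37 J/m³.
Result: 4.92 × 2.082 × 10^37 = 1.024 × 10^38 J/m³.

1.024 × 10^38 J/m³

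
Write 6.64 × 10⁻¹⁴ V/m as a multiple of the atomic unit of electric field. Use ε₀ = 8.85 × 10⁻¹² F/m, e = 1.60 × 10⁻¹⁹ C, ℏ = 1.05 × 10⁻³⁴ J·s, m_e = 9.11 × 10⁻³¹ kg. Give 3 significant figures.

atomic unit of electric field: E_au = E_h/(e a₀) = m_e²e⁵/((4πε₀)³ℏ⁴) = 5.20 × 10¹¹ V/m.
6.64 × 10⁻¹⁴ / 5.20 × 10¹¹ = 1.28 × 10⁻²⁵

1.28 × 10⁻²⁵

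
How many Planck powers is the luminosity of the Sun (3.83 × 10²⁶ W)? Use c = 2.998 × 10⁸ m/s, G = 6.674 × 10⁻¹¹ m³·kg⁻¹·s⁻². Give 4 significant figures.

1.055 × 10⁻²⁶

Planck power: P_P = c⁵/G = 3.629 × 10⁵² W.
3.83 × 10²⁶ / 3.629 × 10⁵² = 1.055 × 10⁻²⁶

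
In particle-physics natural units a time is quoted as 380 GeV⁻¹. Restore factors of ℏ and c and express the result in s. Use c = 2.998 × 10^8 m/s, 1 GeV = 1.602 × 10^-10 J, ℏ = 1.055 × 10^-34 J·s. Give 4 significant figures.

2.502 × 10^-22 s

A time is [E]⁻¹ in ℏ=c=1; restore one factor of ℏ.
1 GeV⁻¹ → ℏ × (1 GeV in J)⁻¹ = 6.586 × 10^-25 s.
Result: 380 × 6.586 × 10^-25 = 2.502 × 10^-22 s.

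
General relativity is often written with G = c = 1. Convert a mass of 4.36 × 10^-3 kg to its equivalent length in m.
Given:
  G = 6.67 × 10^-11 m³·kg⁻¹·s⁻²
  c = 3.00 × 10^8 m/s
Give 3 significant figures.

3.23 × 10^-30 m

In G = c = 1 units mass has dimensions of length; the conversion factor is G/c².
4.36 × 10^-3 kg × (G/c²) = 3.23 × 10^-30 m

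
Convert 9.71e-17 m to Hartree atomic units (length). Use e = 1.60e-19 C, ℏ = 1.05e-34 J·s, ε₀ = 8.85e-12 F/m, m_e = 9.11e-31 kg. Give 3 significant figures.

Bohr radius: a₀ = 4πε₀ℏ²/(m_e e²) = 5.26e-11 m.
9.71e-17 / 5.26e-11 = 1.85e-6

1.85e-6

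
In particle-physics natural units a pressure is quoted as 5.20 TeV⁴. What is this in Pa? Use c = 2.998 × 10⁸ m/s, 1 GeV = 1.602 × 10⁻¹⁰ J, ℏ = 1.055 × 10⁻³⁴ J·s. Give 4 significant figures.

Pressure is [E]/[L]³ = [E]⁴/(ℏc)³.
1 GeV⁴ → 1/(ℏc)³ × (1 GeV in J)⁴ = 2.082 × 10³⁷ Pa.
Convert the energy scale: 5.20 TeV⁴ = 5.20 × 10¹² GeV⁴.
Result: 5.20 × 10¹² × 2.082 × 10³⁷ = 1.082 × 10⁵⁰ Pa.

1.082 × 10⁵⁰ Pa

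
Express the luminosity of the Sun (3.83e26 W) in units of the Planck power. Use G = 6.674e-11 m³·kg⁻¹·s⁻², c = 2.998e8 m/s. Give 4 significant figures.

1.055e-26

Planck power: P_P = c⁵/G = 3.629e52 W.
3.83e26 / 3.629e52 = 1.055e-26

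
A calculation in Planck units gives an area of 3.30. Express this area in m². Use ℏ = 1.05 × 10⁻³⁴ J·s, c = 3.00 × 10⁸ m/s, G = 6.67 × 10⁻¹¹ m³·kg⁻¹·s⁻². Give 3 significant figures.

One Planck area: A_P = ℏG/c³ = 2.59 × 10⁻⁷⁰ m².
3.30 × 2.59 × 10⁻⁷⁰ m² = 8.56 × 10⁻⁷⁰ m²

8.56 × 10⁻⁷⁰ m²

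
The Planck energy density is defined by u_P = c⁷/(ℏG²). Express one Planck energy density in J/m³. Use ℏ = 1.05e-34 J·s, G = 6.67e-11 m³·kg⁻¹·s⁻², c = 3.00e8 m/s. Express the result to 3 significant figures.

u_P = c⁷/(ℏG²)
  = 2.19e59 / 4.67e-55
  = 4.68e113 J/m³

4.68e113 J/m³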